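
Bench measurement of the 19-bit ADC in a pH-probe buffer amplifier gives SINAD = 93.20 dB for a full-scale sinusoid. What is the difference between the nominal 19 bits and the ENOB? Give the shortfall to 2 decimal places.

3.81 bits

N_eff = (93.20 − 1.76)/6.02 = 15.1894 bits.
19 − 15.1894 = 3.81 bits below nominal.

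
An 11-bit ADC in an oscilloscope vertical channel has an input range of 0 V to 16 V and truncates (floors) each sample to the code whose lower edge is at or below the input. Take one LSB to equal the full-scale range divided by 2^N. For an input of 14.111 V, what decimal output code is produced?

1806

V_FS = 16 V. LSB = 16 V / 2^11 ≈ 7.812 mV.
V_in − V_min = 14.111 − (0) = 14.111 V.
Divide by LSB: 14.111 × 2048/16 = 1806.2080.
Truncating gives code 1806.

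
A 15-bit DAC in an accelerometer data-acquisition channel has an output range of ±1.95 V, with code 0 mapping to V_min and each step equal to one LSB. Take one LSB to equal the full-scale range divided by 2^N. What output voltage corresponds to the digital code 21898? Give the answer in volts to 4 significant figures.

0.6563 V

Full-scale range = 1.95 V − (-1.95 V) = 3.9 V. LSB = 3.9 V / 2^15.
Output = V_min + (21898/32768) × range = -1.95 + 0.668274 × 3.9 V
      = -1.95 + 2.60627 = 0.656268 V.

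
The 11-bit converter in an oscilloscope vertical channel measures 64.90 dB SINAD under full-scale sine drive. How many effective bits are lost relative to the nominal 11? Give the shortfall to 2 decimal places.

N_eff = (64.90 − 1.76)/6.02 = 10.4884 bits.
Shortfall = 11 − 10.4884 = 0.5116 bits.

0.51 bits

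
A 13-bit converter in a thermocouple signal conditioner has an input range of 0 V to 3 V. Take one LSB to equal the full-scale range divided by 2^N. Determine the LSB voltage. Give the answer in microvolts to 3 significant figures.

Range is 3 V.
Number of codes = 2^13 = 8192.
Step size = 3/8192 V = 366 µV.

366 µV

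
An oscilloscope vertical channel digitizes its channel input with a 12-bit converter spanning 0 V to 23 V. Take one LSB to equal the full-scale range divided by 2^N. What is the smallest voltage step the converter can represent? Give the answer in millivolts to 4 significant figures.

V_FS = 23 V.
Number of codes = 2^12 = 4096.
Step size = 23/4096 V = 5.615 mV.

5.615 mV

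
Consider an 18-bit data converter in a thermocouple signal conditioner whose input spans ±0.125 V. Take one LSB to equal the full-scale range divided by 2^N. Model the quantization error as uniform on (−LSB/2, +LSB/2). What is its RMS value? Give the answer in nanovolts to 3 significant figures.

Range = 0.125 − (-0.125) = 0.25 V.
Step size = 0.25/262144 V = 0.95367 µV.
For a uniform distribution on [−LSB/2, +LSB/2], V_rms = LSB/√12 = 0.95367 µV/3.4641 = 275 nV.

275 nV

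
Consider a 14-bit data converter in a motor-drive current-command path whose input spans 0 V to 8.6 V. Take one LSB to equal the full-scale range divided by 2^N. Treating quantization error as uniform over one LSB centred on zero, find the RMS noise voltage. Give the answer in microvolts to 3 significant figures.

Full-scale range = 8.6 V.
LSB = 8.6 V ÷ 2^14 = 8.6/16384 V = 0.52490 mV.
RMS of a uniform error over width LSB is LSB/√12 = 152 µV.

152 µV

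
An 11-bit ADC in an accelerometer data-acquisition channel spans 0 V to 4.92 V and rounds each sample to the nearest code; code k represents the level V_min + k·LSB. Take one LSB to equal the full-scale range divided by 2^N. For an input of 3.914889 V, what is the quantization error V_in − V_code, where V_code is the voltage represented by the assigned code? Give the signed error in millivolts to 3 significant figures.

Full-scale range = 4.92 V. LSB = 4.92 V / 2^11 ≈ 2.402 mV.
(3.914889 − (0)) / LSB = 3.914889 × 2048/4.92 = 1629.6123. Nearest integer: k = 1630.
V_code = 0 + (1630/2048) × 4.92 = 3.915820313 V.
V_in − V_code = 3.914889 − (3.915820313) = −0.931 mV.

−0.931 mV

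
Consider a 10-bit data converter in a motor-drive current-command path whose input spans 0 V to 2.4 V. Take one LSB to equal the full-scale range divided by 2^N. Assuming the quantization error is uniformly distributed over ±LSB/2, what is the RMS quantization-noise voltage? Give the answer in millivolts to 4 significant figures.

Span = 2.4 V.
LSB = 2.4 V / 2^10 = 2.34375 mV.
σ_q = LSB/√12 = 2.34375 mV/3.4641 = 0.6766 mV.

0.6766 mV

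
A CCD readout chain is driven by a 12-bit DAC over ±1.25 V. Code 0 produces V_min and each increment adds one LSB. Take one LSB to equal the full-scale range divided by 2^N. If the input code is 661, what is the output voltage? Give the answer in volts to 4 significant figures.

Span: 1.25 V − (-1.25 V) = 2.5 V. LSB = 2.5 V / 2^12.
Output = V_min + (661/4096) × range = -1.25 + 0.161377 × 2.5 V
      = -1.25 + 0.403442 = -0.846558 V.

-0.8466 V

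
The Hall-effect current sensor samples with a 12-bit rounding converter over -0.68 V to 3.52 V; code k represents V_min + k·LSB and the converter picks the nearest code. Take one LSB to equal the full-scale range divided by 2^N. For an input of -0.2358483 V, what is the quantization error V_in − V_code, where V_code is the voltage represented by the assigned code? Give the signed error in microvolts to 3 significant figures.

Full-scale range = 3.52 V − (-0.68 V) = 4.2 V. LSB = 4.2 V / 2^12 ≈ 1.025 mV.
Position in LSBs: (-0.2358483 − (-0.68)) × 4096/4.2 = 433.1537; rounding gives k = 433.
Reconstructed level: -0.68 + 433 × 4.2/4096 V = -0.2360058594 V.
V_in − V_code = -0.2358483 − (-0.2360058594) = +158 µV.

+158 µV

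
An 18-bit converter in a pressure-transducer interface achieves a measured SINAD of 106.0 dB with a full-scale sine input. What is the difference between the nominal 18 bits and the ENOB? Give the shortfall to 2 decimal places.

ENOB = (SINAD − 1.76)/6.02 = (106.0 − 1.76)/6.02 = 17.3156 bits.
Shortfall = 18 − 17.3156 = 0.6844 bits.

0.68 bits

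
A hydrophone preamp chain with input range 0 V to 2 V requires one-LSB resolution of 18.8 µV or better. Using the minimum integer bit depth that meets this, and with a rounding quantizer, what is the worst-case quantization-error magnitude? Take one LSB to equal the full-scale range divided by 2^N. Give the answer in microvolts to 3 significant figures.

V_FS = 2 V.
Required number of levels: 2/18.8 µV = 106380; smallest N with 2^N ≥ that is 17.
LSB = 2 V ÷ 2^17 = 2/131072 V = 15.259 µV.
|e|_max = LSB/2 = 7.63 µV.

7.63 µV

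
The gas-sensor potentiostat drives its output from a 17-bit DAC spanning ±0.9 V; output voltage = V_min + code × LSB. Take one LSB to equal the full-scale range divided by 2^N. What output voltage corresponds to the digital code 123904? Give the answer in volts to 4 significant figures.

0.8016 V

Full-scale range = 0.9 V − (-0.9 V) = 1.8 V. LSB = 1.8 V / 2^17.
V_out = V_min + code × LSB = -0.9 V + 123904 × 1.8 V / 131072
      = -0.9 V + 1.70156 V = 0.801563 V.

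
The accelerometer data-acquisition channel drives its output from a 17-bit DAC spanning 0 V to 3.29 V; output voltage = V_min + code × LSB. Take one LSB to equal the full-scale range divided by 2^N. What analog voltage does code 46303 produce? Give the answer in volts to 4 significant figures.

Range is 3.29 V. LSB = 3.29 V / 2^17.
Output = V_min + (46303/131072) × range = 0 + 0.353264 × 3.29 V
      = 0 + 1.16224 = 1.16224 V.

1.162 V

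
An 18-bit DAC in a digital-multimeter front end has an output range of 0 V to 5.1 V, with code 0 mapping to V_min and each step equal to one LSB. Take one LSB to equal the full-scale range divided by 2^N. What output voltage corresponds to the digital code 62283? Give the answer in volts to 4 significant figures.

V_FS = 5.1 V. LSB = 5.1 V / 2^18.
V_out = 0 + 62283 × (5.1/262144) V
      = 0 + 1.21171 = 1.21171 V.

1.212 V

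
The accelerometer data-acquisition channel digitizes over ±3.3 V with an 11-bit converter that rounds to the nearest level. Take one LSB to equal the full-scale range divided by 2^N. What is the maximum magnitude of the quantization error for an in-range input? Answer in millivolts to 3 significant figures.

1.61 mV

Span: 3.3 V − (-3.3 V) = 6.6 V.
Step size = 6.6/2048 V = 3.2227 mV.
|e|_max = LSB/2 = 1.61 mV.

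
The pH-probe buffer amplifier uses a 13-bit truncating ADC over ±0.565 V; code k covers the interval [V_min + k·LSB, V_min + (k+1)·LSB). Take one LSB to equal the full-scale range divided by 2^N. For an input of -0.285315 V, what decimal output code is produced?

Span: 0.565 V − (-0.565 V) = 1.13 V. LSB = 1.13 V / 2^13 ≈ 137.9 µV.
(V_in − V_min) × 2^13/range = (-0.285315 − (-0.565)) × 8192/1.13 = 2027.592.
Floor → code = 2027.

2027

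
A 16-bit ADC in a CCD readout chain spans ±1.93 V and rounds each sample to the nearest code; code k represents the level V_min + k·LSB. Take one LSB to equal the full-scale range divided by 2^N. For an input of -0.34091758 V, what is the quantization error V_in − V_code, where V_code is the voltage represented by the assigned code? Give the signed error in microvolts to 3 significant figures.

The full-scale span is 1.93 − (-1.93) = 3.86 V. LSB = 3.86 V / 2^16 ≈ 58.90 µV.
(V_in − V_min)/LSB = (-0.34091758 − (-1.93)) × 65536/3.86 = 26979.8201 → nearest code k = 26980.
Reconstructed level: -1.93 + 26980 × 3.86/65536 V = -0.34090698242 V.
e = -0.34091758 − (-0.34090698242) = −10.6 µV.

−10.6 µV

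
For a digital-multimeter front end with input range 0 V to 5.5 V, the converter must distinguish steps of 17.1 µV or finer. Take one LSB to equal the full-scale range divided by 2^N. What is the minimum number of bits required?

Span = 5.5 V.
5.5 V / 17.1 µV = 321600. Since 2^18 = 262144 and 2^19 = 524288, N = 19.

19 bits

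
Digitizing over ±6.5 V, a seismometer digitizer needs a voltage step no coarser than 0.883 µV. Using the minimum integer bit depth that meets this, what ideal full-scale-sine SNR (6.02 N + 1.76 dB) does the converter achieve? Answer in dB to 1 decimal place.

146.2 dB

Full-scale range = 6.5 V − (-6.5 V) = 13 V.
Required number of levels: 13/0.883 µV = 1.4723e7; smallest N with 2^N ≥ that is 24.
Ideal SNR at N = 24: 6.02·24 + 1.76 = 146.2 dB.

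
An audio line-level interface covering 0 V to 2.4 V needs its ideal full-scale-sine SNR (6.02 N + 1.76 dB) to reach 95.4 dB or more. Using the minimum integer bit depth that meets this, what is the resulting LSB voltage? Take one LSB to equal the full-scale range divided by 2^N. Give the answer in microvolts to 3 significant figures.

36.6 µV

Range is 2.4 V.
Required N = ⌈(95.4 − 1.76)/6.02⌉ = ⌈15.555⌉ = 16.
One LSB is 2.4 V / 65536 = 36.6 µV.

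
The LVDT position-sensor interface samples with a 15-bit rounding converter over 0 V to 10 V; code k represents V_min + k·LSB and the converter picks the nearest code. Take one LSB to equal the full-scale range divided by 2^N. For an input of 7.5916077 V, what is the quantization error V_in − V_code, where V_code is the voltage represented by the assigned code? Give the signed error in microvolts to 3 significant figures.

Span = 10 V. LSB = 10 V / 2^15 ≈ 305.2 µV.
(7.5916077 − (0)) / LSB = 7.5916077 × 32768/10 = 24876.1801. Nearest integer: k = 24876.
Reconstructed level: 0 + 24876 × 10/32768 V = 7.5915527344 V.
Error = V_in − V_code = 7.5916077 − (7.5915527344) = +55.0 µV.

+55.0 µV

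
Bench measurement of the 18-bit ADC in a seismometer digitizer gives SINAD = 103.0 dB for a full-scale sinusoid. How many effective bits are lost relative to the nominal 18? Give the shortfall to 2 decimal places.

1.18 bits

N_eff = (103.0 − 1.76)/6.02 = 16.8173 bits.
Shortfall = 18 − 16.8173 = 1.1827 bits.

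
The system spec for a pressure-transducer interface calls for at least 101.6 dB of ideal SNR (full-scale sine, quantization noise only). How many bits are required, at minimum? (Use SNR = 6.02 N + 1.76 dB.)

Required N = ⌈(101.6 − 1.76)/6.02⌉ = ⌈16.585⌉ = 17.

17 bits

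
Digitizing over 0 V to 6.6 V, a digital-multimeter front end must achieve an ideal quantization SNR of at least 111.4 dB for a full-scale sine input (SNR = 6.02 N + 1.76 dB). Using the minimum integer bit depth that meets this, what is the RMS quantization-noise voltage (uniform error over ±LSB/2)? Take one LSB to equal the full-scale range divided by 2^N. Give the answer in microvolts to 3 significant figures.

Span = 6.6 V.
N ≥ (111.4 − 1.76)/6.02 = 18.213 → N_min = 19.
LSB = 6.6 V / 2^19 = 12.589 µV.
V_rms = LSB/√12 = 3.63 µV.

3.63 µV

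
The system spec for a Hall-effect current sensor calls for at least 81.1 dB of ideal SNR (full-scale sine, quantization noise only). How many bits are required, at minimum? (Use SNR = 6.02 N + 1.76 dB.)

Solving 6.02 N ≥ 81.1 − 1.76: N ≥ 13.179. Round up → N = 14.

14 bits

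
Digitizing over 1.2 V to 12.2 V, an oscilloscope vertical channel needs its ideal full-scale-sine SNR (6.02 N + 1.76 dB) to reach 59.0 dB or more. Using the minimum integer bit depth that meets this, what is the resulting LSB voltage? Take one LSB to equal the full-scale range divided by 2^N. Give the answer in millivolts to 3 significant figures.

10.7 mV

Span: 12.2 V − (1.2 V) = 11 V.
Solving 6.02 N ≥ 59.0 − 1.76: N ≥ 9.508. Round up → N = 10.
Step size = 11/1024 V = 10.7 mV.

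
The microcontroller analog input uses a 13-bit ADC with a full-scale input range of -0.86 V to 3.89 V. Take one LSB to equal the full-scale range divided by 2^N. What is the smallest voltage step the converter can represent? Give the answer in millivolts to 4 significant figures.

0.5798 mV

The full-scale span is 3.89 − (-0.86) = 4.75 V.
There are 2^13 = 8192 steps.
Step size = 4.75/8192 V = 0.5798 mV.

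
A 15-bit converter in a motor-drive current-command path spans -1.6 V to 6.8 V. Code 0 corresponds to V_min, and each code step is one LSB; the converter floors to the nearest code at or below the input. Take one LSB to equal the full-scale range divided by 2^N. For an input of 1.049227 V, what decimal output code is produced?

10334

Full-scale range = 6.8 V − (-1.6 V) = 8.4 V. LSB = 8.4 V / 2^15 ≈ 256.3 µV.
V_in − V_min = 1.049227 − (-1.6) = 2.649227 V.
Divide by LSB: 2.649227 × 32768/8.4 = 10334.5084.
Truncating gives code 10334.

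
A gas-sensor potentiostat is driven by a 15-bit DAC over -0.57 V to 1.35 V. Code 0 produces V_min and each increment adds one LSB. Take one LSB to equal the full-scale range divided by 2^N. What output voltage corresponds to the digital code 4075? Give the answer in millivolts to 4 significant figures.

Span: 1.35 V − (-0.57 V) = 1.92 V. LSB = 1.92 V / 2^15.
V_out = -0.57 + 4075 × (1.92/32768) V
      = -0.57 V + 0.238770 V = -0.331230 V.

-331.2 mV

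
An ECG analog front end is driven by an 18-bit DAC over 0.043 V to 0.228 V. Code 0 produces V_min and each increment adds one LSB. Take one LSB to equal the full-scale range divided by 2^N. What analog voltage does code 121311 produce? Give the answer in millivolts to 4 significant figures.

128.6 mV

Range = 0.228 − (0.043) = 0.185 V. LSB = 0.185 V / 2^18.
V_out = 0.043 + 121311 × (0.185/262144) V
      = 0.043 V + 0.0856115 V = 0.128611 V.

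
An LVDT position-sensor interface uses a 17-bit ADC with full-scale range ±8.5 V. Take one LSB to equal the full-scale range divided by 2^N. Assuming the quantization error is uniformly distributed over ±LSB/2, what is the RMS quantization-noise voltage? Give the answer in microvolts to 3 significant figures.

The full-scale span is 8.5 − (-8.5) = 17 V.
Step size = 17/131072 V = 129.70 µV.
For a uniform distribution on [−LSB/2, +LSB/2], V_rms = LSB/√12 = 129.70 µV/3.4641 = 37.4 µV.

37.4 µV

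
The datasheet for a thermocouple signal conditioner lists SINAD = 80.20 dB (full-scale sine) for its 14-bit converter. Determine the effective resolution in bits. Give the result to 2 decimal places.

13.03 bits

ENOB = (SINAD − 1.76) / 6.02 = (80.20 − 1.76) / 6.02 = 78.44 / 6.02 = 13.0299.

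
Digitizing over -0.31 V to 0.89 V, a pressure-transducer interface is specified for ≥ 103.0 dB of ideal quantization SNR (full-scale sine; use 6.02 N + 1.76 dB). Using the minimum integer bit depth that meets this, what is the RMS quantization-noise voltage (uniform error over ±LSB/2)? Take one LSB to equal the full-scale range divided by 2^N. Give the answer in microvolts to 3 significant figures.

Full-scale range = 0.89 V − (-0.31 V) = 1.2 V.
6.02 N + 1.76 ≥ 103.0 gives N ≥ 16.817, so the minimum integer is 17.
One LSB is 1.2 V / 131072 = 9.1553 µV.
σ_q = LSB/√12 = 9.1553 µV/3.4641 = 2.64 µV.

2.64 µV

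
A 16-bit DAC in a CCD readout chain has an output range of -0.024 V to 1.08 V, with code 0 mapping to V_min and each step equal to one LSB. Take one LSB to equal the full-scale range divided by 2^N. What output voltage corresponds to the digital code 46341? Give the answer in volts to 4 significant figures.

0.7566 V

The full-scale span is 1.08 − (-0.024) = 1.104 V. LSB = 1.104 V / 2^16.
V_out = -0.024 + 46341 × (1.104/65536) V
      = -0.024 + 0.780647 = 0.756647 V.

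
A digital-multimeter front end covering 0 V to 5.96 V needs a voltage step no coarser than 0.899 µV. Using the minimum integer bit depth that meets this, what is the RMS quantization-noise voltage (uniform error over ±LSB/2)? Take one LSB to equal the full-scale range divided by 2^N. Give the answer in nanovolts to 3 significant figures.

Range is 5.96 V.
Need 2^N ≥ 5.96 V / 0.899 µV = 6.630e6 → N_min = 23.
One LSB is 5.96 V / 8388608 = 0.71049 µV.
σ_q = LSB/√12 = 0.71049 µV/3.4641 = 205 nV.

205 nV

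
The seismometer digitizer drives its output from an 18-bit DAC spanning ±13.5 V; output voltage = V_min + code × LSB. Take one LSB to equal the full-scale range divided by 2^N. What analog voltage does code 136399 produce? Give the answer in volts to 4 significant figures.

Span: 13.5 V − (-13.5 V) = 27 V. LSB = 27 V / 2^18.
V_out = V_min + code × LSB = -13.5 V + 136399 × 27 V / 262144
      = -13.5 + 14.0487 = 0.548664 V.

0.5487 V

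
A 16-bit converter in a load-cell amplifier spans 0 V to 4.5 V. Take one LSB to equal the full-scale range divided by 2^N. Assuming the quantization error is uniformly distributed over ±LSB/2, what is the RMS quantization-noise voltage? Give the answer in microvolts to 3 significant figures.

19.8 µV

Range is 4.5 V.
Step size = 4.5/65536 V = 68.665 µV.
For a uniform distribution on [−LSB/2, +LSB/2], V_rms = LSB/√12 = 68.665 µV/3.4641 = 19.8 µV.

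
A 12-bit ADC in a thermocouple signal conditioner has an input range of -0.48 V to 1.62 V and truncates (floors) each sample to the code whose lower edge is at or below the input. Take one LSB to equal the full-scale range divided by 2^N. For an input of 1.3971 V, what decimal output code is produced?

3661

Full-scale range = 1.62 V − (-0.48 V) = 2.1 V. LSB = 2.1 V / 2^12 ≈ 0.5127 mV.
code = ⌊(V_in − V_min)/LSB⌋ = ⌊(V_in − V_min) × 2^12 / range⌋
     = ⌊(1.3971 − (-0.48)) × 4096 / 2.1⌋ = ⌊1.8771 × 4096/2.1⌋
     = ⌊3661.239⌋ = 3661.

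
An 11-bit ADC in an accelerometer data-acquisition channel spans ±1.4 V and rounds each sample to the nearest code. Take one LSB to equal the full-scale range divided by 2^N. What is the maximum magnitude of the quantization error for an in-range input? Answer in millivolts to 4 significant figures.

0.6836 mV

The full-scale span is 1.4 − (-1.4) = 2.8 V.
LSB = 2.8 V ÷ 2^11 = 2.8/2048 V = 1.36719 mV.
Worst-case error for round-to-nearest is half an LSB: 0.6836 mV.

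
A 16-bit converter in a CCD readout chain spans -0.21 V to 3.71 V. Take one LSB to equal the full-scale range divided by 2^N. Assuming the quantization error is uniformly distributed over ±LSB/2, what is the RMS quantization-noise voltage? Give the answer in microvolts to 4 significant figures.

The full-scale span is 3.71 − (-0.21) = 3.92 V.
LSB = 3.92 V / 2^16 = 59.8145 µV.
RMS of a uniform error over width LSB is LSB/√12 = 17.27 µV.

17.27 µV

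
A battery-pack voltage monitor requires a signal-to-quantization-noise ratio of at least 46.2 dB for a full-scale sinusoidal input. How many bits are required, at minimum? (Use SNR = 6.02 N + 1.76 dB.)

8 bits

6.02 N + 1.76 ≥ 46.2 gives N ≥ 7.382, so the minimum integer is 8.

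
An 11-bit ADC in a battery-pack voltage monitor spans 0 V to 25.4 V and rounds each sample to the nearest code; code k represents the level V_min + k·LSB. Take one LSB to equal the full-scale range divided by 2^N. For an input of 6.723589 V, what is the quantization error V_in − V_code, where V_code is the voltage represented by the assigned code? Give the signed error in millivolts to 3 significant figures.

Full-scale range = 25.4 V. LSB = 25.4 V / 2^11 ≈ 12.40 mV.
Position in LSBs: (6.723589 − (0)) × 2048/25.4 = 542.1225; rounding gives k = 542.
V_code = V_min + k × range/2^11 = 0 + 542 × 25.4/2048 = 6.722070313 V.
V_in − V_code = 6.723589 − (6.722070313) = +1.52 mV.

+1.52 mV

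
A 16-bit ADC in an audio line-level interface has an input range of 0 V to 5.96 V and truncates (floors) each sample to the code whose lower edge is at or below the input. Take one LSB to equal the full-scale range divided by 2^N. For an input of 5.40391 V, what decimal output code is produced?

59421

V_FS = 5.96 V. LSB = 5.96 V / 2^16 ≈ 90.94 µV.
code = ⌊(V_in − V_min)/LSB⌋ = ⌊(V_in − V_min) × 2^16 / range⌋
     = ⌊(5.40391 − (0)) × 65536 / 5.96⌋ = ⌊5.40391 × 65536/5.96⌋
     = ⌊59421.249⌋ = 59421.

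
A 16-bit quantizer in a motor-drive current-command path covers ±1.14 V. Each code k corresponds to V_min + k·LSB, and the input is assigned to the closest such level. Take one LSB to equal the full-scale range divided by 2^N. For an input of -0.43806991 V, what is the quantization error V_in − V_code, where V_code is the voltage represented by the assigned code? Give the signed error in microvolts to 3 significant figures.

The full-scale span is 1.14 − (-1.14) = 2.28 V. LSB = 2.28 V / 2^16 ≈ 34.79 µV.
(-0.43806991 − (-1.14)) / LSB = 0.70193009 × 65536/2.28 = 20176.1800. Nearest integer: k = 20176.
Reconstructed level: -1.14 + 20176 × 2.28/65536 V = -0.43807617188 V.
Error = V_in − V_code = -0.43806991 − (-0.43807617188) = +6.26 µV.

+6.26 µV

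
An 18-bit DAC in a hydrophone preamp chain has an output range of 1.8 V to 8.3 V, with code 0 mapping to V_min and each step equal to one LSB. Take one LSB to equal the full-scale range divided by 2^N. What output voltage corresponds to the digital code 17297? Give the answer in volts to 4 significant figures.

Range = 8.3 − (1.8) = 6.5 V. LSB = 6.5 V / 2^18.
Output = V_min + (17297/262144) × range = 1.8 + 0.0659828 × 6.5 V
      = 1.8 V + 0.428888 V = 2.22889 V.

2.229 V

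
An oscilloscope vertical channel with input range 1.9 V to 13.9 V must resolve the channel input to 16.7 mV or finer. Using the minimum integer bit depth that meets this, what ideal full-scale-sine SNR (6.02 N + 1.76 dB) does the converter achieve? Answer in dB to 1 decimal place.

62.0 dB

Span: 13.9 V − (1.9 V) = 12 V.
12 V / 16.7 mV = 718.6. Since 2^9 = 512 and 2^10 = 1024, N = 10.
Ideal SNR at N = 10: 6.02·10 + 1.76 = 62.0 dB.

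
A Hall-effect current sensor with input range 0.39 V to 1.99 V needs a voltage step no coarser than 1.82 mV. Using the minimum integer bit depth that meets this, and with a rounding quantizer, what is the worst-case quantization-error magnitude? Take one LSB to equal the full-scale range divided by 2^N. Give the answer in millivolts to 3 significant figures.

0.781 mV

Span: 1.99 V − (0.39 V) = 1.6 V.
Need 2^N ≥ 1.6 V / 1.82 mV = 879.1 → N_min = 10.
Step size = 1.6/1024 V = 1.5625 mV.
Half an LSB is 0.781 mV.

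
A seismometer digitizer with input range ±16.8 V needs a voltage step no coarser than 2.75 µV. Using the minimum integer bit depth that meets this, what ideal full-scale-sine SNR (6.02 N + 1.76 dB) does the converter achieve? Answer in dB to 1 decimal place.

The full-scale span is 16.8 − (-16.8) = 33.6 V.
Required number of levels: 33.6/2.75 µV = 1.2218e7; smallest N with 2^N ≥ that is 24.
Ideal SNR at N = 24: 6.02·24 + 1.76 = 146.2 dB.

146.2 dB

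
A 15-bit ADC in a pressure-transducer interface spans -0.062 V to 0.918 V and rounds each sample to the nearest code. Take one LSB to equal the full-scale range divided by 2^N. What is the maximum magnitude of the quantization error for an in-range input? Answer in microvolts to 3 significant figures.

15.0 µV

Range = 0.918 − (-0.062) = 0.98 V.
LSB = 0.98 V ÷ 2^15 = 0.98/32768 V = 29.907 µV.
Worst-case error for round-to-nearest is half an LSB: 15.0 µV.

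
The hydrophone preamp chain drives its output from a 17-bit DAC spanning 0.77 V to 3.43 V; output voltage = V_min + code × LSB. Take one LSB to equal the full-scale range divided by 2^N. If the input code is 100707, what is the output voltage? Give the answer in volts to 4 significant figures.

Span: 3.43 V − (0.77 V) = 2.66 V. LSB = 2.66 V / 2^17.
V_out = V_min + code × LSB = 0.77 V + 100707 × 2.66 V / 131072
      = 0.77 V + 2.04377 V = 2.81377 V.

2.814 V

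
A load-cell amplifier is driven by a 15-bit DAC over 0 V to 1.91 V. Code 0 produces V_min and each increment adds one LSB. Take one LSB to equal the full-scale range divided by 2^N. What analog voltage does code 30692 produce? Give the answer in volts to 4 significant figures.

1.789 V

Span = 1.91 V. LSB = 1.91 V / 2^15.
V_out = 0 + 30692 × (1.91/32768) V
      = 0 V + 1.78899 V = 1.78899 V.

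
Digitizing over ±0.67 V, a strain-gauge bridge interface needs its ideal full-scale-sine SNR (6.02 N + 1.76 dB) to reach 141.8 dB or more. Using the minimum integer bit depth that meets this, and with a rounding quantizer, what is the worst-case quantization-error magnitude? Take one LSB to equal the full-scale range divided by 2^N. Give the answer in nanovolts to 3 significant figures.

The full-scale span is 0.67 − (-0.67) = 1.34 V.
N ≥ (141.8 − 1.76)/6.02 = 23.262 → N_min = 24.
LSB = 1.34 V / 2^24 = 79.870 nV.
|e|_max = LSB/2 = 39.9 nV.

39.9 nV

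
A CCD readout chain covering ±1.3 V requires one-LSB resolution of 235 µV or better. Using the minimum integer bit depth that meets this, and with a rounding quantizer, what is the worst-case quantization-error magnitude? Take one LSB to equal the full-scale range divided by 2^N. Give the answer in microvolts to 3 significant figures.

Span: 1.3 V − (-1.3 V) = 2.6 V.
Need 2^N ≥ 2.6 V / 235 µV = 11060 → N_min = 14.
LSB = 2.6 V ÷ 2^14 = 2.6/16384 V = 158.69 µV.
Max error for round-to-nearest is LSB/2 = 79.3 µV.

79.3 µV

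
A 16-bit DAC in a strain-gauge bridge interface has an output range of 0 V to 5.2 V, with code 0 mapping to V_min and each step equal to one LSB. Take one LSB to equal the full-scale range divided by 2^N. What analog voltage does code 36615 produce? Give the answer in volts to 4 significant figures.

V_FS = 5.2 V. LSB = 5.2 V / 2^16.
Output = V_min + (36615/65536) × range = 0 + 0.558701 × 5.2 V
      = 0 V + 2.90524 V = 2.90524 V.

2.905 V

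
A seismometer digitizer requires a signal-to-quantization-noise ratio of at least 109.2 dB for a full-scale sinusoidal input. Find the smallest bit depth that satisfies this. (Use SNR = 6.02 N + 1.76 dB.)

18 bits

6.02 N + 1.76 ≥ 109.2 gives N ≥ 17.847, so the minimum integer is 18.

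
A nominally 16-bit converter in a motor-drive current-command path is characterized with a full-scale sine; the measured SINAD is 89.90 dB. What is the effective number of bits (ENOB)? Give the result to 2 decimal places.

ENOB = (SINAD − 1.76) / 6.02 = (89.90 − 1.76) / 6.02 = 88.14 / 6.02 = 14.6412.

14.64 bits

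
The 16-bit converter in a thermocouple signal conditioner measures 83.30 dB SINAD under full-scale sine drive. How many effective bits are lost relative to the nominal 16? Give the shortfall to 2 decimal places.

N_eff = (83.30 − 1.76)/6.02 = 13.5449 bits.
Lost resolution: 16 − 13.5449 = 2.4551 bits.

2.46 bits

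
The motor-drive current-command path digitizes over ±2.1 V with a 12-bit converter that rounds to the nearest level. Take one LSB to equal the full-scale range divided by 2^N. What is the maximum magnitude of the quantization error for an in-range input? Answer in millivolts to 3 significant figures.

0.513 mV

Full-scale range = 2.1 V − (-2.1 V) = 4.2 V.
LSB = 4.2 V ÷ 2^12 = 4.2/4096 V = 1.0254 mV.
A rounding quantizer has |error| ≤ LSB/2 = 0.513 mV.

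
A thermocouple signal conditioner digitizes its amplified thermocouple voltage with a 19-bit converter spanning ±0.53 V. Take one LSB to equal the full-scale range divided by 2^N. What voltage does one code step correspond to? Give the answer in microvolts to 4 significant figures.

2.022 µV

Full-scale range = 0.53 V − (-0.53 V) = 1.06 V.
Number of codes = 2^19 = 524288.
LSB = 1.06 V ÷ 2^19 = 1.06/524288 V = 2.022 µV.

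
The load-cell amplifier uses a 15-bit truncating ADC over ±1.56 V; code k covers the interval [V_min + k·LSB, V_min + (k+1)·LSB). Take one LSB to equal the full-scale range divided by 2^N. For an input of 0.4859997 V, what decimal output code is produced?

21488

The full-scale span is 1.56 − (-1.56) = 3.12 V. LSB = 3.12 V / 2^15 ≈ 95.21 µV.
V_in − V_min = 0.4859997 − (-1.56) = 2.0459997 V.
Divide by LSB: 2.0459997 × 32768/3.12 = 21488.2430.
Truncating gives code 21488.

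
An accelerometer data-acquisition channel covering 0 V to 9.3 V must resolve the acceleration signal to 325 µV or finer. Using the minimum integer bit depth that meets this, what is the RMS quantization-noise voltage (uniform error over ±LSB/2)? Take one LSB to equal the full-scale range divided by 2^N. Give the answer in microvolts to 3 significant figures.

81.9 µV

Full-scale range = 9.3 V.
9.3 V / 325 µV = 28620. Since 2^14 = 16384 and 2^15 = 32768, N = 15.
Step size = 9.3/32768 V = 283.81 µV.
σ_q = LSB/√12 = 283.81 µV/3.4641 = 81.9 µV.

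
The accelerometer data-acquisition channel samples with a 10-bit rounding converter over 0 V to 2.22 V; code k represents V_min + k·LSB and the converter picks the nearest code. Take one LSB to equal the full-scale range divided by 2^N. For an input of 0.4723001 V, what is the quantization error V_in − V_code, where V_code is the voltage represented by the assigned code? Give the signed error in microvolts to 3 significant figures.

−317 µV

Range is 2.22 V. LSB = 2.22 V / 2^10 ≈ 2.168 mV.
(0.4723001 − (0)) / LSB = 0.4723001 × 1024/2.22 = 217.8537. Nearest integer: k = 218.
V_code = 0 + (218/1024) × 2.22 = 0.4726171875 V.
V_in − V_code = 0.4723001 − (0.4726171875) = −317 µV.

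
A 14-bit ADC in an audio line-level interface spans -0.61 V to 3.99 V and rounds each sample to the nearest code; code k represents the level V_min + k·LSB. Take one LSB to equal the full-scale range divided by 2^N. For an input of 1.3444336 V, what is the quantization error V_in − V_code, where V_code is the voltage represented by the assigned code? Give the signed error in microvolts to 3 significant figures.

+51.3 µV

The full-scale span is 3.99 − (-0.61) = 4.6 V. LSB = 4.6 V / 2^14 ≈ 280.8 µV.
Position in LSBs: (1.3444336 − (-0.61)) × 16384/4.6 = 6961.1826; rounding gives k = 6961.
V_code = -0.61 + (6961/16384) × 4.6 = 1.3443823242 V.
e = 1.3444336 − (1.3443823242) = +51.3 µV.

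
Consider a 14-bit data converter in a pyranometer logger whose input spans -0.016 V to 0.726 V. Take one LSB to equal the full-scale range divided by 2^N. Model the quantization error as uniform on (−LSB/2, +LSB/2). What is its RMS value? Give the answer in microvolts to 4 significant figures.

Full-scale range = 0.726 V − (-0.016 V) = 0.742 V.
LSB = 0.742 V / 2^14 = 45.2881 µV.
RMS of a uniform error over width LSB is LSB/√12 = 13.07 µV.

13.07 µV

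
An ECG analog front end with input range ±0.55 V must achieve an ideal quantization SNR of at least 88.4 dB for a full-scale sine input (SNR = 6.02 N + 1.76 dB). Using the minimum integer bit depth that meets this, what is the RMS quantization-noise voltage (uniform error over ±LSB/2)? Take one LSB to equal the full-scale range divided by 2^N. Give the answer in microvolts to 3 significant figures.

9.69 µV

Range = 0.55 − (-0.55) = 1.1 V.
Solving 6.02 N ≥ 88.4 − 1.76: N ≥ 14.392. Round up → N = 15.
LSB = 1.1 V / 2^15 = 33.569 µV.
V_rms = LSB/√12 = 9.69 µV.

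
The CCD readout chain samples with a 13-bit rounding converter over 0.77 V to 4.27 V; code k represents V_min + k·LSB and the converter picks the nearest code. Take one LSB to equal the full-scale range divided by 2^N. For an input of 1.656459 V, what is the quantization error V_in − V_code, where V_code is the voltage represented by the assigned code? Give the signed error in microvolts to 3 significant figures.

Range = 4.27 − (0.77) = 3.5 V. LSB = 3.5 V / 2^13 ≈ 427.2 µV.
Position in LSBs: (1.656459 − (0.77)) × 8192/3.5 = 2074.8206; rounding gives k = 2075.
V_code = V_min + k × range/2^13 = 0.77 + 2075 × 3.5/8192 = 1.656535645 V.
V_in − V_code = 1.656459 − (1.656535645) = −76.6 µV.

−76.6 µV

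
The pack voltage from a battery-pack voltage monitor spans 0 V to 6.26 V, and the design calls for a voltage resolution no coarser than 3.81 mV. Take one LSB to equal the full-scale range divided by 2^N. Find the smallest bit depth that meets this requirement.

V_FS = 6.26 V.
Levels needed ≥ 6.26/3.81 mV = 1643. 2^11 = 2048 suffices, so N_min = 11.

11 bits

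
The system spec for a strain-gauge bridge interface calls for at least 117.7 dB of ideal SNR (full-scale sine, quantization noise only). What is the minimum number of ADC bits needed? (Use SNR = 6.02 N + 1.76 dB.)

20 bits

N ≥ (117.7 − 1.76)/6.02 = 19.259 → N_min = 20.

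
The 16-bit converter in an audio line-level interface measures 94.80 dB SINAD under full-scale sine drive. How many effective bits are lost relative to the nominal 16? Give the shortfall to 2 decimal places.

0.54 bits

Effective bits = (94.80 − 1.76)/6.02 = 15.4551.
Lost resolution: 16 − 15.4551 = 0.5449 bits.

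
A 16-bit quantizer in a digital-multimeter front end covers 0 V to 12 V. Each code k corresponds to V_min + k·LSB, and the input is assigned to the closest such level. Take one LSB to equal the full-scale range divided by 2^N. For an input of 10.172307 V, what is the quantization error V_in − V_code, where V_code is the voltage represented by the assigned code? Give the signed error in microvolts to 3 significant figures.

+65.8 µV

Range is 12 V. LSB = 12 V / 2^16 ≈ 183.1 µV.
(10.172307 − (0)) / LSB = 10.172307 × 65536/12 = 55554.3593. Nearest integer: k = 55554.
V_code = 0 + (55554/65536) × 12 = 10.172241211 V.
e = 10.172307 − (10.172241211) = +65.8 µV.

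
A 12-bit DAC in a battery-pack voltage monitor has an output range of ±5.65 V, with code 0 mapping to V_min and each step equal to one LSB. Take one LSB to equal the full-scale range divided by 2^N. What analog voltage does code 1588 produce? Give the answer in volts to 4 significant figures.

Range = 5.65 − (-5.65) = 11.3 V. LSB = 11.3 V / 2^12.
V_out = -5.65 + 1588 × (11.3/4096) V
      = -5.65 V + 4.38096 V = -1.26904 V.

-1.269 V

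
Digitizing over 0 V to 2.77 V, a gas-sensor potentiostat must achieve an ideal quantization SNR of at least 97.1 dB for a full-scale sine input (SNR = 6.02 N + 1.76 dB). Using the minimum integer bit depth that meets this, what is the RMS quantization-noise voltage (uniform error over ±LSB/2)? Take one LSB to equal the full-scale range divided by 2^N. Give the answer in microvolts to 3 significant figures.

12.2 µV

Full-scale range = 2.77 V.
Required N = ⌈(97.1 − 1.76)/6.02⌉ = ⌈15.837⌉ = 16.
Step size = 2.77/65536 V = 42.267 µV.
RMS noise = LSB/√12 = 12.2 µV.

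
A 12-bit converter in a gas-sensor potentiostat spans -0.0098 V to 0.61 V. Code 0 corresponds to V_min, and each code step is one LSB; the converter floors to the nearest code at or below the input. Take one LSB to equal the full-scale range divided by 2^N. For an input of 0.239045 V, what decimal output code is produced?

Span: 0.61 V − (-0.0098 V) = 0.6198 V. LSB = 0.6198 V / 2^12 ≈ 151.3 µV.
V_in − V_min = 0.239045 − (-0.0098) = 0.248845 V.
Divide by LSB: 0.248845 × 4096/0.6198 = 1644.5129.
Truncating gives code 1644.

1644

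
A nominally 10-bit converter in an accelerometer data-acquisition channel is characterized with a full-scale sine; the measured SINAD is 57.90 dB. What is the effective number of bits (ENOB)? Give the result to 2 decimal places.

9.33 bits

ENOB = (57.90 − 1.76)/6.02 = 9.3256 bits.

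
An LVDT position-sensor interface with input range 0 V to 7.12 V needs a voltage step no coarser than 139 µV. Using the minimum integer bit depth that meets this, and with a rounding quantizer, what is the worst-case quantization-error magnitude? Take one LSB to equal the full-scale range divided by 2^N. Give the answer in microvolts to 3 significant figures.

Range is 7.12 V.
Required number of levels: 7.12/139 µV = 51223; smallest N with 2^N ≥ that is 16.
LSB = 7.12 V / 2^16 = 108.64 µV.
|e|_max = LSB/2 = 54.3 µV.

54.3 µV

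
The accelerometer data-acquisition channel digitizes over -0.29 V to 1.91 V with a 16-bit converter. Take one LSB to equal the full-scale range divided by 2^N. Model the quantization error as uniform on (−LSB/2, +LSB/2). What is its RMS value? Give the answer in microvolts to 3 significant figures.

Span: 1.91 V − (-0.29 V) = 2.2 V.
Step size = 2.2/65536 V = 33.569 µV.
For a uniform distribution on [−LSB/2, +LSB/2], V_rms = LSB/√12 = 33.569 µV/3.4641 = 9.69 µV.

9.69 µV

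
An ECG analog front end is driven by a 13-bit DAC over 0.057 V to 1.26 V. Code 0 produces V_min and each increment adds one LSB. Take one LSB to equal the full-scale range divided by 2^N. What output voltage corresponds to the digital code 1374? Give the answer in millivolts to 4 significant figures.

258.8 mV

Full-scale range = 1.26 V − (0.057 V) = 1.203 V. LSB = 1.203 V / 2^13.
Output = V_min + (1374/8192) × range = 0.057 + 0.167725 × 1.203 V
      = 0.057 + 0.201773 = 0.258773 V.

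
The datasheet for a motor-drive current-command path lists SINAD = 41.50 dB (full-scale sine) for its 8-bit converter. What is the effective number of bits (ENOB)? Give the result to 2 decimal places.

(41.50 − 1.76) / 6.02 = 39.74/6.02 = 6.6013 effective bits.

6.60 bits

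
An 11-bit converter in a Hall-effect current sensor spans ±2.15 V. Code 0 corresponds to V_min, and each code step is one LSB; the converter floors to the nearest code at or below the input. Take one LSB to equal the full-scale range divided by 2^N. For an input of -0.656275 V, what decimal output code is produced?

711

The full-scale span is 2.15 − (-2.15) = 4.3 V. LSB = 4.3 V / 2^11 ≈ 2.100 mV.
code = ⌊(V_in − V_min)/LSB⌋ = ⌊(V_in − V_min) × 2^11 / range⌋
     = ⌊(-0.656275 − (-2.15)) × 2048 / 4.3⌋ = ⌊1.493725 × 2048/4.3⌋
     = ⌊711.430⌋ = 711.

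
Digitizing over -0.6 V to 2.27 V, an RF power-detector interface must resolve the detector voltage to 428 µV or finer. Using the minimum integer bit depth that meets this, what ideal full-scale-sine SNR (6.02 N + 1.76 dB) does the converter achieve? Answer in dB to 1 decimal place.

80.0 dB

Span: 2.27 V − (-0.6 V) = 2.87 V.
2.87 V / 428 µV = 6706. Since 2^12 = 4096 and 2^13 = 8192, N = 13.
Ideal SNR at N = 13: 6.02·13 + 1.76 = 80.0 dB.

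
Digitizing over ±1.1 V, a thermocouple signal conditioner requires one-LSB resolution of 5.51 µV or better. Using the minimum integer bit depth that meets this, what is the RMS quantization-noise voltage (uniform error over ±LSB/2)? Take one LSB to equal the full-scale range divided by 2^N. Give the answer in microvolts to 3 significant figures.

Range = 1.1 − (-1.1) = 2.2 V.
Levels needed ≥ 2.2/5.51 µV = 399300. 2^19 = 524288 suffices, so N_min = 19.
Step size = 2.2/524288 V = 4.1962 µV.
σ_q = LSB/√12 = 4.1962 µV/3.4641 = 1.21 µV.

1.21 µV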